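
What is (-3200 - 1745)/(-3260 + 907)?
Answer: 4945/2353 ≈ 2.1016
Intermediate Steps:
(-3200 - 1745)/(-3260 + 907) = -4945/(-2353) = -4945*(-1/2353) = 4945/2353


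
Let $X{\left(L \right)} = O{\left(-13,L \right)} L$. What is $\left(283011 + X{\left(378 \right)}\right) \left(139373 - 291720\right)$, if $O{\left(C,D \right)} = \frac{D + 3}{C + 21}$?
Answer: $- \frac{183433862391}{4} \approx -4.5858 \cdot 10^{10}$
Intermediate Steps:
$O{\left(C,D \right)} = \frac{3 + D}{21 + C}$
$X{\left(L \right)} = L \left(\frac{3}{8} + \frac{L}{8}\right)$ ($X{\left(L \right)} = \frac{3 + L}{21 - 13} L = \frac{3 + L}{8} L = \left(\frac{3}{8} + \frac{L}{8}\right) L = L \left(\frac{3}{8} + \frac{L}{8}\right)$)
$\left(283011 + X{\left(378 \right)}\right) \left(139373 - 291720\right) = \left(283011 + \frac{1}{8} \cdot 378 \left(3 + 378\right)\right) \left(139373 - 291720\right) = \left(283011 + \frac{1}{8} \cdot 378 \cdot 381\right) \left(-152347\right) = \left(283011 + \frac{72009}{4}\right) \left(-152347\right) = \frac{1204053}{4} \left(-152347\right) = - \frac{183433862391}{4}$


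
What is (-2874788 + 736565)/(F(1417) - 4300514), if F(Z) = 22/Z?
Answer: 3029861991/6093828316 ≈ 0.49720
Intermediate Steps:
(-2874788 + 736565)/(F(1417) - 4300514) = (-2874788 + 736565)/(22/1417 - 4300514) = -2138223/(22*(1/1417) - 4300514) = -2138223/(22/1417 - 4300514) = -2138223/(-6093828316/1417) = -2138223*(-1417/6093828316) = 3029861991/6093828316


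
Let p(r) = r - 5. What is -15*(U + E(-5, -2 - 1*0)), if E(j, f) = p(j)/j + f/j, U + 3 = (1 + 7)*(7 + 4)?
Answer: -1311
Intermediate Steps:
U = 85 (U = -3 + (1 + 7)*(7 + 4) = -3 + 8*11 = -3 + 88 = 85)
p(r) = -5 + r
E(j, f) = f/j + (-5 + j)/j (E(j, f) = (-5 + j)/j + f/j = f/j + (-5 + j)/j)
-15*(U + E(-5, -2 - 1*0)) = -15*(85 + (-5 + (-2 - 1*0) - 5)/(-5)) = -15*(85 - (-5 + (-2 + 0) - 5)/5) = -15*(85 - (-5 - 2 - 5)/5) = -15*(85 - ⅕*(-12)) = -15*(85 + 12/5) = -15*437/5 = -1311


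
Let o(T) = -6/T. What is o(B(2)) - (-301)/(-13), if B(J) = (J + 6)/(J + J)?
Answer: -340/13 ≈ -26.154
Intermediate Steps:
B(J) = (6 + J)/(2*J) (B(J) = (6 + J)/((2*J)) = (6 + J)*(1/(2*J)) = (6 + J)/(2*J))
o(B(2)) - (-301)/(-13) = -6*4/(6 + 2) - (-301)/(-13) = -6/((1/2)*(1/2)*8) - (-301)*(-1)/13 = -6/2 - 1*301/13 = -6*1/2 - 301/13 = -3 - 301/13 = -340/13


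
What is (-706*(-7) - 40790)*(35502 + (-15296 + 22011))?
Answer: -1513395016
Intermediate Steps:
(-706*(-7) - 40790)*(35502 + (-15296 + 22011)) = (4942 - 40790)*(35502 + 6715) = -35848*42217 = -1513395016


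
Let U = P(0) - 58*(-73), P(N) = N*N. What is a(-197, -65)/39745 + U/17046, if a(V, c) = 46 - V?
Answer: 86211254/338746635 ≈ 0.25450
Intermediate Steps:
P(N) = N²
U = 4234 (U = 0² - 58*(-73) = 0 + 4234 = 4234)
a(-197, -65)/39745 + U/17046 = (46 - 1*(-197))/39745 + 4234/17046 = (46 + 197)*(1/39745) + 4234*(1/17046) = 243*(1/39745) + 2117/8523 = 243/39745 + 2117/8523 = 86211254/338746635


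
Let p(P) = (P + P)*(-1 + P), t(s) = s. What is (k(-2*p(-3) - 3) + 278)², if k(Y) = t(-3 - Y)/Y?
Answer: 22184100/289 ≈ 76762.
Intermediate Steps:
p(P) = 2*P*(-1 + P) (p(P) = (2*P)*(-1 + P) = 2*P*(-1 + P))
k(Y) = (-3 - Y)/Y
(k(-2*p(-3) - 3) + 278)² = ((-3 - (-4*(-3)*(-1 - 3) - 3))/(-4*(-3)*(-1 - 3) - 3) + 278)² = ((-3 - (-4*(-3)*(-4) - 3))/(-4*(-3)*(-4) - 3) + 278)² = ((-3 - (-2*24 - 3))/(-2*24 - 3) + 278)² = ((-3 - (-48 - 3))/(-48 - 3) + 278)² = ((-3 - 1*(-51))/(-51) + 278)² = (-(-3 + 51)/51 + 278)² = (-1/51*48 + 278)² = (-16/17 + 278)² = (4710/17)² = 22184100/289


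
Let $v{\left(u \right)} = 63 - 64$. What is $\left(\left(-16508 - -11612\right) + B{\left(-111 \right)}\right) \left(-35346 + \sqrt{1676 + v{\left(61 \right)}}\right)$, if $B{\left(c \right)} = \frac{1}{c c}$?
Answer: $\frac{710732831930}{4107} - \frac{301618075 \sqrt{67}}{12321} \approx 1.7285 \cdot 10^{8}$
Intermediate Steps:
$v{\left(u \right)} = -1$ ($v{\left(u \right)} = 63 - 64 = -1$)
$B{\left(c \right)} = \frac{1}{c^{2}}$
$\left(\left(-16508 - -11612\right) + B{\left(-111 \right)}\right) \left(-35346 + \sqrt{1676 + v{\left(61 \right)}}\right) = \left(\left(-16508 - -11612\right) + \frac{1}{12321}\right) \left(-35346 + \sqrt{1676 - 1}\right) = \left(\left(-16508 + 11612\right) + \frac{1}{12321}\right) \left(-35346 + \sqrt{1675}\right) = \left(-4896 + \frac{1}{12321}\right) \left(-35346 + 5 \sqrt{67}\right) = - \frac{60323615 \left(-35346 + 5 \sqrt{67}\right)}{12321} = \frac{710732831930}{4107} - \frac{301618075 \sqrt{67}}{12321}$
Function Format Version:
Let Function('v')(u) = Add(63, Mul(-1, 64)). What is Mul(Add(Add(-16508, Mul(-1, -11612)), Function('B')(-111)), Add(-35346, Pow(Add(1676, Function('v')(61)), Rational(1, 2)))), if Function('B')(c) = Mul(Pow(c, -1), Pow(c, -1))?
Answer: Add(Rational(710732831930, 4107), Mul(Rational(-301618075, 12321), Pow(67, Rational(1, 2)))) ≈ 1.7285e+8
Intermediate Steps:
Function('v')(u) = -1 (Function('v')(u) = Add(63, -64) = -1)
Function('B')(c) = Pow(c, -2)
Mul(Add(Add(-16508, Mul(-1, -11612)), Function('B')(-111)), Add(-35346, Pow(Add(1676, Function('v')(61)), Rational(1, 2)))) = Mul(Add(Add(-16508, Mul(-1, -11612)), Pow(-111, -2)), Add(-35346, Pow(Add(1676, -1), Rational(1, 2)))) = Mul(Add(Add(-16508, 11612), Rational(1, 12321)), Add(-35346, Pow(1675, Rational(1, 2)))) = Mul(Add(-4896, Rational(1, 12321)), Add(-35346, Mul(5, Pow(67, Rational(1, 2))))) = Mul(Rational(-60323615, 12321), Add(-35346, Mul(5, Pow(67, Rational(1, 2))))) = Add(Rational(710732831930, 4107), Mul(Rational(-301618075, 12321), Pow(67, Rational(1, 2))))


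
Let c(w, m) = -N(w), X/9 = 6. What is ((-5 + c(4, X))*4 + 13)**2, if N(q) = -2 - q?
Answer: 289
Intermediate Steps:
X = 54 (X = 9*6 = 54)
c(w, m) = 2 + w (c(w, m) = -(-2 - w) = 2 + w)
((-5 + c(4, X))*4 + 13)**2 = ((-5 + (2 + 4))*4 + 13)**2 = ((-5 + 6)*4 + 13)**2 = (1*4 + 13)**2 = (4 + 13)**2 = 17**2 = 289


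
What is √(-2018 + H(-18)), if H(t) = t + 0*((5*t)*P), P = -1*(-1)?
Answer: 2*I*√509 ≈ 45.122*I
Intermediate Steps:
P = 1
H(t) = t (H(t) = t + 0*((5*t)*1) = t + 0*(5*t) = t + 0 = t)
√(-2018 + H(-18)) = √(-2018 - 18) = √(-2036) = 2*I*√509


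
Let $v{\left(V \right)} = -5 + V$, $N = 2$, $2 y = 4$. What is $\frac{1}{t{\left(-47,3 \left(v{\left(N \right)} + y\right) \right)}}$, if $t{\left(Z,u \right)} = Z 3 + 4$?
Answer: $- \frac{1}{137} \approx -0.0072993$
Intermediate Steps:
$y = 2$ ($y = \frac{1}{2} \cdot 4 = 2$)
$t{\left(Z,u \right)} = 4 + 3 Z$ ($t{\left(Z,u \right)} = 3 Z + 4 = 4 + 3 Z$)
$\frac{1}{t{\left(-47,3 \left(v{\left(N \right)} + y\right) \right)}} = \frac{1}{4 + 3 \left(-47\right)} = \frac{1}{4 - 141} = \frac{1}{-137} = - \frac{1}{137}$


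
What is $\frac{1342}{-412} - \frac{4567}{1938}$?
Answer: $- \frac{560300}{99807} \approx -5.6138$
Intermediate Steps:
$\frac{1342}{-412} - \frac{4567}{1938} = 1342 \left(- \frac{1}{412}\right) - \frac{4567}{1938} = - \frac{671}{206} - \frac{4567}{1938} = - \frac{560300}{99807}$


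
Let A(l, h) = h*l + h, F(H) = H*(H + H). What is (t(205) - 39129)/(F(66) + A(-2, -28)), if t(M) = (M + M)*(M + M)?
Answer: 128971/8740 ≈ 14.756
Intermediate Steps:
F(H) = 2*H² (F(H) = H*(2*H) = 2*H²)
A(l, h) = h + h*l
t(M) = 4*M² (t(M) = (2*M)*(2*M) = 4*M²)
(t(205) - 39129)/(F(66) + A(-2, -28)) = (4*205² - 39129)/(2*66² - 28*(1 - 2)) = (4*42025 - 39129)/(2*4356 - 28*(-1)) = (168100 - 39129)/(8712 + 28) = 128971/8740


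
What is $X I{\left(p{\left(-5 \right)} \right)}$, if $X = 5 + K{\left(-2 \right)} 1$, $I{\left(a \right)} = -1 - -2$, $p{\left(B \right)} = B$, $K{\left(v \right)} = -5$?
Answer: $0$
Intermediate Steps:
$I{\left(a \right)} = 1$ ($I{\left(a \right)} = -1 + 2 = 1$)
$X = 0$ ($X = 5 - 5 = 0$)
$X I{\left(p{\left(-5 \right)} \right)} = 0 \cdot 1 = 0$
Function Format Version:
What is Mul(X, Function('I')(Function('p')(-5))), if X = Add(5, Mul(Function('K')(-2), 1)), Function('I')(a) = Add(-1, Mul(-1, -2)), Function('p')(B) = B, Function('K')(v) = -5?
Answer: 0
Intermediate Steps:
Function('I')(a) = 1 (Function('I')(a) = Add(-1, 2) = 1)
X = 0 (X = Add(5, Mul(-5, 1)) = Add(5, -5) = 0)
Mul(X, Function('I')(Function('p')(-5))) = Mul(0, 1) = 0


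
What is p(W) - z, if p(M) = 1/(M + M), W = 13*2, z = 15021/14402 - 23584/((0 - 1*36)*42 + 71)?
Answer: -853043283/49053212 ≈ -17.390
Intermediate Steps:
z = 32845639/1886662 (z = 15021*(1/14402) - 23584/((0 - 36)*42 + 71) = 15021/14402 - 23584/(-36*42 + 71) = 15021/14402 - 23584/(-1512 + 71) = 15021/14402 - 23584/(-1441) = 15021/14402 - 23584*(-1/1441) = 15021/14402 + 2144/131 = 32845639/1886662 ≈ 17.409)
W = 26
p(M) = 1/(2*M)
p(W) - z = (1/2)/26 - 1*32845639/1886662 = (1/2)*(1/26) - 32845639/1886662 = 1/52 - 32845639/1886662 = -853043283/49053212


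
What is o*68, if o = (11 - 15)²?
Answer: 1088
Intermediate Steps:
o = 16 (o = (-4)² = 16)
o*68 = 16*68 = 1088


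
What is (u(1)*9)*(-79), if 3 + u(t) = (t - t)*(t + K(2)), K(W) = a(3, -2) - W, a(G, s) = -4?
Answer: 2133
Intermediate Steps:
K(W) = -4 - W
u(t) = -3 (u(t) = -3 + (t - t)*(t + (-4 - 1*2)) = -3 + 0*(t + (-4 - 2)) = -3 + 0*(t - 6) = -3 + 0*(-6 + t) = -3 + 0 = -3)
(u(1)*9)*(-79) = -3*9*(-79) = -27*(-79) = 2133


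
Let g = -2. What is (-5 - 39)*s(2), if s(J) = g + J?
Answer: 0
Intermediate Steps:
s(J) = -2 + J
(-5 - 39)*s(2) = (-5 - 39)*(-2 + 2) = -44*0 = 0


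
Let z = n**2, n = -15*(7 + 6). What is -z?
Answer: -38025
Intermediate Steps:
n = -195 (n = -15*13 = -195)
z = 38025 (z = (-195)**2 = 38025)
-z = -1*38025 = -38025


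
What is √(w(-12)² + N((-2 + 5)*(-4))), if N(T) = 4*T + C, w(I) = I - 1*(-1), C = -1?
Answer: 6*√2 ≈ 8.4853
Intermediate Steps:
w(I) = 1 + I (w(I) = I + 1 = 1 + I)
N(T) = -1 + 4*T (N(T) = 4*T - 1 = -1 + 4*T)
√(w(-12)² + N((-2 + 5)*(-4))) = √((1 - 12)² + (-1 + 4*((-2 + 5)*(-4)))) = √((-11)² + (-1 + 4*(3*(-4)))) = √(121 + (-1 + 4*(-12))) = √(121 + (-1 - 48)) = √(121 - 49) = √72 = 6*√2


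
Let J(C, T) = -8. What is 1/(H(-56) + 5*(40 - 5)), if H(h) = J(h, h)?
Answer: 1/167 ≈ 0.0059880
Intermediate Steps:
H(h) = -8
1/(H(-56) + 5*(40 - 5)) = 1/(-8 + 5*(40 - 5)) = 1/(-8 + 5*35) = 1/(-8 + 175) = 1/167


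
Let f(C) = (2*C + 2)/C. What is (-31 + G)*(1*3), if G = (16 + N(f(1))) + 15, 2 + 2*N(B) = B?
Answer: 3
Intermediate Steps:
f(C) = (2 + 2*C)/C
N(B) = -1 + B/2
G = 32 (G = (16 + (-1 + (2 + 2/1)/2)) + 15 = (16 + (-1 + (2 + 2*1)/2)) + 15 = (16 + (-1 + (2 + 2)/2)) + 15 = (16 + (-1 + (1/2)*4)) + 15 = (16 + (-1 + 2)) + 15 = (16 + 1) + 15 = 17 + 15 = 32)
(-31 + G)*(1*3) = (-31 + 32)*(1*3) = 1*3 = 3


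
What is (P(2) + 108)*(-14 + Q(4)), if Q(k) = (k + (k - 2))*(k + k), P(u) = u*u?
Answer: 3808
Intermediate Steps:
P(u) = u²
Q(k) = 2*k*(-2 + 2*k) (Q(k) = (k + (-2 + k))*(2*k) = (-2 + 2*k)*(2*k) = 2*k*(-2 + 2*k))
(P(2) + 108)*(-14 + Q(4)) = (2² + 108)*(-14 + 4*4*(-1 + 4)) = (4 + 108)*(-14 + 4*4*3) = 112*(-14 + 48) = 112*34 = 3808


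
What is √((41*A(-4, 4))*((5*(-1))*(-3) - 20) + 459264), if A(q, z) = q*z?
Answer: 4*√28909 ≈ 680.11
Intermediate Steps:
√((41*A(-4, 4))*((5*(-1))*(-3) - 20) + 459264) = √((41*(-4*4))*((5*(-1))*(-3) - 20) + 459264) = √((41*(-16))*(-5*(-3) - 20) + 459264) = √(-656*(15 - 20) + 459264) = √(-656*(-5) + 459264) = √(3280 + 459264) = √462544 = 4*√28909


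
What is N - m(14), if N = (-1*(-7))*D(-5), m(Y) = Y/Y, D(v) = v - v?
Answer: -1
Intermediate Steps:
D(v) = 0
m(Y) = 1
N = 0 (N = -1*(-7)*0 = 7*0 = 0)
N - m(14) = 0 - 1*1 = 0 - 1 = -1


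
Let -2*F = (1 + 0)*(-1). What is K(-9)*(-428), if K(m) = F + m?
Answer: 3638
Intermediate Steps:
F = ½ (F = -(1 + 0)*(-1)/2 = -(-1)/2 = -½*(-1) = ½ ≈ 0.50000)
K(m) = ½ + m
K(-9)*(-428) = (½ - 9)*(-428) = -17/2*(-428) = 3638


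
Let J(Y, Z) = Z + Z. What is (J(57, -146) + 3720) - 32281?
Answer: -28853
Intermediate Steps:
J(Y, Z) = 2*Z
(J(57, -146) + 3720) - 32281 = (2*(-146) + 3720) - 32281 = (-292 + 3720) - 32281 = 3428 - 32281 = -28853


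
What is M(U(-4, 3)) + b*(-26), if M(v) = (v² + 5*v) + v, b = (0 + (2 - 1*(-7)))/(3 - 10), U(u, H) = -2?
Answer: 178/7 ≈ 25.429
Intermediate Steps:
b = -9/7 (b = (0 + (2 + 7))/(-7) = (0 + 9)*(-⅐) = 9*(-⅐) = -9/7 ≈ -1.2857)
M(v) = v² + 6*v
M(U(-4, 3)) + b*(-26) = -2*(6 - 2) - 9/7*(-26) = -2*4 + 234/7 = -8 + 234/7 = 178/7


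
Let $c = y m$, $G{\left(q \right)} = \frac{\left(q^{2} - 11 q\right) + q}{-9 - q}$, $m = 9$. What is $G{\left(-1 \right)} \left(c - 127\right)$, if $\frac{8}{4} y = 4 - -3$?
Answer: $\frac{2101}{16} \approx 131.31$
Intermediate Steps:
$y = \frac{7}{2}$ ($y = \frac{4 - -3}{2} = \frac{4 + 3}{2} = \frac{1}{2} \cdot 7 = \frac{7}{2} \approx 3.5$)
$G{\left(q \right)} = \frac{q^{2} - 10 q}{-9 - q}$
$c = \frac{63}{2}$ ($c = \frac{7}{2} \cdot 9 = \frac{63}{2} \approx 31.5$)
$G{\left(-1 \right)} \left(c - 127\right) = - \frac{10 - -1}{9 - 1} \left(\frac{63}{2} - 127\right) = - \frac{10 + 1}{8} \left(- \frac{191}{2}\right) = \left(-1\right) \frac{1}{8} \cdot 11 \left(- \frac{191}{2}\right) = \left(- \frac{11}{8}\right) \left(- \frac{191}{2}\right) = \frac{2101}{16}$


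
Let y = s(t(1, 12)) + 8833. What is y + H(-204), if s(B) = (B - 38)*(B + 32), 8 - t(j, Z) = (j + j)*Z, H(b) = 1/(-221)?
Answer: 1761148/221 ≈ 7969.0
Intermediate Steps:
H(b) = -1/221
t(j, Z) = 8 - 2*Z*j (t(j, Z) = 8 - (j + j)*Z = 8 - 2*j*Z = 8 - 2*Z*j)
s(B) = (-38 + B)*(32 + B)
y = 7969 (y = (-1216 + (8 - 2*12*1)² - 6*(8 - 2*12*1)) + 8833 = (-1216 + (8 - 24)² - 6*(8 - 24)) + 8833 = (-1216 + (-16)² - 6*(-16)) + 8833 = (-1216 + 256 + 96) + 8833 = -864 + 8833 = 7969)
y + H(-204) = 7969 - 1/221 = 1761148/221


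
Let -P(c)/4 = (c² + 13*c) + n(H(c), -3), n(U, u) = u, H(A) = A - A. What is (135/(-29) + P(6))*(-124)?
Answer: 1613364/29 ≈ 55633.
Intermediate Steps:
H(A) = 0
P(c) = 12 - 52*c - 4*c² (P(c) = -4*((c² + 13*c) - 3) = -4*(-3 + c² + 13*c) = 12 - 52*c - 4*c²)
(135/(-29) + P(6))*(-124) = (135/(-29) + (12 - 52*6 - 4*6²))*(-124) = (135*(-1/29) + (12 - 312 - 4*36))*(-124) = (-135/29 + (12 - 312 - 144))*(-124) = (-135/29 - 444)*(-124) = -13011/29*(-124) = 1613364/29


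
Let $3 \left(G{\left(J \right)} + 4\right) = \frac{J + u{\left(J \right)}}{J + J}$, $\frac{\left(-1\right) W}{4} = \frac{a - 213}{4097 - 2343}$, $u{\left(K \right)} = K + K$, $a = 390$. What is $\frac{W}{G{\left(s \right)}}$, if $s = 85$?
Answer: $\frac{708}{6139} \approx 0.11533$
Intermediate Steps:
$u{\left(K \right)} = 2 K$
$W = - \frac{354}{877}$ ($W = - 4 \frac{390 - 213}{4097 - 2343} = - 4 \cdot \frac{177}{1754} = - 4 \cdot 177 \cdot \frac{1}{1754} = \left(-4\right) \frac{177}{1754} = - \frac{354}{877} \approx -0.40365$)
$G{\left(J \right)} = - \frac{7}{2}$ ($G{\left(J \right)} = -4 + \frac{\left(J + 2 J\right) \frac{1}{J + J}}{3} = -4 + \frac{3 J \frac{1}{2 J}}{3} = -4 + \frac{1}{3} \cdot \frac{3}{2} = -4 + \frac{1}{2} = - \frac{7}{2}$)
$\frac{W}{G{\left(s \right)}} = - \frac{354}{877 \left(- \frac{7}{2}\right)} = \left(- \frac{354}{877}\right) \left(- \frac{2}{7}\right) = \frac{708}{6139}$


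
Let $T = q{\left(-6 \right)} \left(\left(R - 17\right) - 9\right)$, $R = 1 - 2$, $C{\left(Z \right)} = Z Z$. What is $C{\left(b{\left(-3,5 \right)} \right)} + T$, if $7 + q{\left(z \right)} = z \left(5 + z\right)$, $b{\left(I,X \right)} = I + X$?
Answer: $31$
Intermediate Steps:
$C{\left(Z \right)} = Z^{2}$
$R = -1$
$q{\left(z \right)} = -7 + z \left(5 + z\right)$
$T = 27$ ($T = \left(-7 + \left(-6\right)^{2} + 5 \left(-6\right)\right) \left(\left(-1 - 17\right) - 9\right) = \left(-7 + 36 - 30\right) \left(-18 - 9\right) = \left(-1\right) \left(-27\right) = 27$)
$C{\left(b{\left(-3,5 \right)} \right)} + T = \left(-3 + 5\right)^{2} + 27 = 2^{2} + 27 = 4 + 27 = 31$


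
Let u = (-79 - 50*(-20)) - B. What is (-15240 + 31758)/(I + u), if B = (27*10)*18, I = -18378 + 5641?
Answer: -8259/8338 ≈ -0.99053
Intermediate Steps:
I = -12737
B = 4860 (B = 270*18 = 4860)
u = -3939 (u = (-79 - 50*(-20)) - 1*4860 = (-79 + 1000) - 4860 = 921 - 4860 = -3939)
(-15240 + 31758)/(I + u) = (-15240 + 31758)/(-12737 - 3939) = 16518/(-16676) = 16518*(-1/16676) = -8259/8338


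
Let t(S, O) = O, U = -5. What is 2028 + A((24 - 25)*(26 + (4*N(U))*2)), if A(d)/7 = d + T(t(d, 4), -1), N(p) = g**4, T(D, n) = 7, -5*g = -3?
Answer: 1179839/625 ≈ 1887.7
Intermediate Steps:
g = 3/5 (g = -1/5*(-3) = 3/5 ≈ 0.60000)
N(p) = 81/625 (N(p) = (3/5)**4 = 81/625)
A(d) = 49 + 7*d (A(d) = 7*(d + 7) = 7*(7 + d) = 49 + 7*d)
2028 + A((24 - 25)*(26 + (4*N(U))*2)) = 2028 + (49 + 7*((24 - 25)*(26 + (4*(81/625))*2))) = 2028 + (49 + 7*(-(26 + (324/625)*2))) = 2028 + (49 + 7*(-(26 + 648/625))) = 2028 + (49 + 7*(-1*16898/625)) = 2028 + (49 + 7*(-16898/625)) = 2028 + (49 - 118286/625) = 2028 - 87661/625 = 1179839/625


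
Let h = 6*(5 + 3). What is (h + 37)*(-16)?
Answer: -1360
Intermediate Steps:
h = 48 (h = 6*8 = 48)
(h + 37)*(-16) = (48 + 37)*(-16) = 85*(-16) = -1360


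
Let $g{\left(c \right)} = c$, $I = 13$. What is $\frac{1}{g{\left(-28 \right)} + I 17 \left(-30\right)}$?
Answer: $- \frac{1}{6658} \approx -0.0001502$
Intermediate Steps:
$\frac{1}{g{\left(-28 \right)} + I 17 \left(-30\right)} = \frac{1}{-28 + 13 \cdot 17 \left(-30\right)} = \frac{1}{-28 + 221 \left(-30\right)} = \frac{1}{-28 - 6630} = \frac{1}{-6658} = - \frac{1}{6658}$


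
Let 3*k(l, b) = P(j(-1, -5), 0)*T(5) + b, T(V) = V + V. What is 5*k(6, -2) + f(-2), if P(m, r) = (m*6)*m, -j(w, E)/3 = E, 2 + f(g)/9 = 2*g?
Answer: 67328/3 ≈ 22443.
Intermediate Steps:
f(g) = -18 + 18*g (f(g) = -18 + 9*(2*g) = -18 + 18*g)
j(w, E) = -3*E
T(V) = 2*V
P(m, r) = 6*m² (P(m, r) = (6*m)*m = 6*m²)
k(l, b) = 4500 + b/3 (k(l, b) = ((6*(-3*(-5))²)*(2*5) + b)/3 = ((6*15²)*10 + b)/3 = ((6*225)*10 + b)/3 = (1350*10 + b)/3 = (13500 + b)/3 = 4500 + b/3)
5*k(6, -2) + f(-2) = 5*(4500 + (⅓)*(-2)) + (-18 + 18*(-2)) = 5*(4500 - ⅔) + (-18 - 36) = 5*(13498/3) - 54 = 67490/3 - 54 = 67328/3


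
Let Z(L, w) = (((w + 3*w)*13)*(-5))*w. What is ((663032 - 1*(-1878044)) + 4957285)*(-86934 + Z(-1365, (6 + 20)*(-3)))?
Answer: -12513069879414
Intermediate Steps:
Z(L, w) = -260*w² (Z(L, w) = (((4*w)*13)*(-5))*w = ((52*w)*(-5))*w = (-260*w)*w = -260*w²)
((663032 - 1*(-1878044)) + 4957285)*(-86934 + Z(-1365, (6 + 20)*(-3))) = ((663032 - 1*(-1878044)) + 4957285)*(-86934 - 260*9*(6 + 20)²) = ((663032 + 1878044) + 4957285)*(-86934 - 260*(26*(-3))²) = (2541076 + 4957285)*(-86934 - 260*(-78)²) = 7498361*(-86934 - 260*6084) = 7498361*(-86934 - 1581840) = 7498361*(-1668774) = -12513069879414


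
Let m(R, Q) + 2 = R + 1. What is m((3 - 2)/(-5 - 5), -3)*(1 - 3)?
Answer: 11/5 ≈ 2.2000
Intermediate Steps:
m(R, Q) = -1 + R (m(R, Q) = -2 + (R + 1) = -2 + (1 + R) = -1 + R)
m((3 - 2)/(-5 - 5), -3)*(1 - 3) = (-1 + (3 - 2)/(-5 - 5))*(1 - 3) = (-1 + 1/(-10))*(-2) = (-1 + 1*(-⅒))*(-2) = (-1 - ⅒)*(-2) = -11/10*(-2) = 11/5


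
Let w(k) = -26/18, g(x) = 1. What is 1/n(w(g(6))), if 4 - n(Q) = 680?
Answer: -1/676 ≈ -0.0014793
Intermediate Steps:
w(k) = -13/9 (w(k) = -26*1/18 = -13/9)
n(Q) = -676 (n(Q) = 4 - 1*680 = 4 - 680 = -676)
1/n(w(g(6))) = 1/(-676) = -1/676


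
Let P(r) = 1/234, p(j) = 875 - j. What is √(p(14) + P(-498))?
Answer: 5*√209534/78 ≈ 29.343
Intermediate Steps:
P(r) = 1/234
√(p(14) + P(-498)) = √((875 - 1*14) + 1/234) = √((875 - 14) + 1/234) = √(861 + 1/234) = √(201475/234) = 5*√209534/78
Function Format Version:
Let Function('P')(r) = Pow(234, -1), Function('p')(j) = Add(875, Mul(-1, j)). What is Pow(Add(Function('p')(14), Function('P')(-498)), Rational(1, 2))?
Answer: Mul(Rational(5, 78), Pow(209534, Rational(1, 2))) ≈ 29.343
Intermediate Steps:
Function('P')(r) = Rational(1, 234)
Pow(Add(Function('p')(14), Function('P')(-498)), Rational(1, 2)) = Pow(Add(Add(875, Mul(-1, 14)), Rational(1, 234)), Rational(1, 2)) = Pow(Add(Add(875, -14), Rational(1, 234)), Rational(1, 2)) = Pow(Add(861, Rational(1, 234)), Rational(1, 2)) = Pow(Rational(201475, 234), Rational(1, 2)) = Mul(Rational(5, 78), Pow(209534, Rational(1, 2)))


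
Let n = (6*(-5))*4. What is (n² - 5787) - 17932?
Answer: -9319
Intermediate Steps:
n = -120 (n = -30*4 = -120)
(n² - 5787) - 17932 = ((-120)² - 5787) - 17932 = (14400 - 5787) - 17932 = 8613 - 17932 = -9319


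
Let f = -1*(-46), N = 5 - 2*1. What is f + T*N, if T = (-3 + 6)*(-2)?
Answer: 28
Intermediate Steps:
T = -6 (T = 3*(-2) = -6)
N = 3 (N = 5 - 2 = 3)
f = 46
f + T*N = 46 - 6*3 = 46 - 18 = 28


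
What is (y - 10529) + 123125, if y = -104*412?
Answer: 69748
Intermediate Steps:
y = -42848
(y - 10529) + 123125 = (-42848 - 10529) + 123125 = -53377 + 123125 = 69748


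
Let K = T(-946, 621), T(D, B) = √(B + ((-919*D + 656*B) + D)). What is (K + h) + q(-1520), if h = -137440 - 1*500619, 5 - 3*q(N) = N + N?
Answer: -637044 + 15*√5673 ≈ -6.3591e+5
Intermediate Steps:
q(N) = 5/3 - 2*N/3 (q(N) = 5/3 - (N + N)/3 = 5/3 - 2*N/3)
T(D, B) = √(-918*D + 657*B) (T(D, B) = √(B + (-918*D + 656*B)) = √(-918*D + 657*B))
K = 15*√5673 (K = 3*√(-102*(-946) + 73*621) = 3*√(96492 + 45333) = 3*√141825 = 3*(5*√5673) = 15*√5673 ≈ 1129.8)
h = -638059 (h = -137440 - 500619 = -638059)
(K + h) + q(-1520) = (15*√5673 - 638059) + (5/3 - ⅔*(-1520)) = (-638059 + 15*√5673) + (5/3 + 3040/3) = (-638059 + 15*√5673) + 1015 = -637044 + 15*√5673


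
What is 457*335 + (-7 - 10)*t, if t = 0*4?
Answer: 153095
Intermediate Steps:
t = 0
457*335 + (-7 - 10)*t = 457*335 + (-7 - 10)*0 = 153095 - 17*0 = 153095 + 0 = 153095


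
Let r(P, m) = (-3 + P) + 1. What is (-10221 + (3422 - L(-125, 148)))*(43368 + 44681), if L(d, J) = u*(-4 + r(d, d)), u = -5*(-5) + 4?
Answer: -264147000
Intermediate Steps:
u = 29 (u = 25 + 4 = 29)
r(P, m) = -2 + P
L(d, J) = -174 + 29*d (L(d, J) = 29*(-4 + (-2 + d)) = 29*(-6 + d) = -174 + 29*d)
(-10221 + (3422 - L(-125, 148)))*(43368 + 44681) = (-10221 + (3422 - (-174 + 29*(-125))))*(43368 + 44681) = (-10221 + (3422 - (-174 - 3625)))*88049 = (-10221 + (3422 - 1*(-3799)))*88049 = (-10221 + (3422 + 3799))*88049 = (-10221 + 7221)*88049 = -3000*88049 = -264147000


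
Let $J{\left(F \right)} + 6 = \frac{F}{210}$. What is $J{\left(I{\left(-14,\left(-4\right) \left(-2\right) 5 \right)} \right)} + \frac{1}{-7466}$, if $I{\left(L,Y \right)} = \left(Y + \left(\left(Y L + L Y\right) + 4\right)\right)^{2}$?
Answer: $\frac{4317274123}{783930} \approx 5507.2$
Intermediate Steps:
$I{\left(L,Y \right)} = \left(4 + Y + 2 L Y\right)^{2}$ ($I{\left(L,Y \right)} = \left(Y + \left(\left(L Y + L Y\right) + 4\right)\right)^{2} = \left(Y + \left(2 L Y + 4\right)\right)^{2} = \left(Y + \left(4 + 2 L Y\right)\right)^{2} = \left(4 + Y + 2 L Y\right)^{2}$)
$J{\left(F \right)} = -6 + \frac{F}{210}$
$J{\left(I{\left(-14,\left(-4\right) \left(-2\right) 5 \right)} \right)} + \frac{1}{-7466} = \left(-6 + \frac{\left(4 + \left(-4\right) \left(-2\right) 5 + 2 \left(-14\right) \left(-4\right) \left(-2\right) 5\right)^{2}}{210}\right) + \frac{1}{-7466} = \left(-6 + \frac{\left(4 + 8 \cdot 5 + 2 \left(-14\right) 8 \cdot 5\right)^{2}}{210}\right) - \frac{1}{7466} = \left(-6 + \frac{\left(4 + 40 + 2 \left(-14\right) 40\right)^{2}}{210}\right) - \frac{1}{7466} = \left(-6 + \frac{\left(4 + 40 - 1120\right)^{2}}{210}\right) - \frac{1}{7466} = \left(-6 + \frac{\left(-1076\right)^{2}}{210}\right) - \frac{1}{7466} = \left(-6 + \frac{1}{210} \cdot 1157776\right) - \frac{1}{7466} = \left(-6 + \frac{578888}{105}\right) - \frac{1}{7466} = \frac{578258}{105} - \frac{1}{7466} = \frac{4317274123}{783930}$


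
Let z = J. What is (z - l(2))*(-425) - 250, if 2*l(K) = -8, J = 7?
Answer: -4925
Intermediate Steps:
l(K) = -4 (l(K) = (1/2)*(-8) = -4)
z = 7
(z - l(2))*(-425) - 250 = (7 - 1*(-4))*(-425) - 250 = (7 + 4)*(-425) - 250 = 11*(-425) - 250 = -4675 - 250 = -4925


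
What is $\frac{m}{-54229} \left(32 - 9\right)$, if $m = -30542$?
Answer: $\frac{702466}{54229} \approx 12.954$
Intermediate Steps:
$\frac{m}{-54229} \left(32 - 9\right) = - \frac{30542}{-54229} \left(32 - 9\right) = \left(-30542\right) \left(- \frac{1}{54229}\right) \left(32 - 9\right) = \frac{30542}{54229} \cdot 23 = \frac{702466}{54229}$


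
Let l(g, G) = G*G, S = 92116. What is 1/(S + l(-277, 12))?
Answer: 1/92260 ≈ 1.0839e-5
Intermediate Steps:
l(g, G) = G²
1/(S + l(-277, 12)) = 1/(92116 + 12²) = 1/(92116 + 144) = 1/92260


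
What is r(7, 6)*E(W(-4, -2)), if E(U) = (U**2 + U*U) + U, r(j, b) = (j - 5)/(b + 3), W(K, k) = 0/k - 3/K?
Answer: 5/12 ≈ 0.41667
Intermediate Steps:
W(K, k) = -3/K (W(K, k) = 0 - 3/K = -3/K)
r(j, b) = (-5 + j)/(3 + b)
E(U) = U + 2*U**2 (E(U) = (U**2 + U**2) + U = 2*U**2 + U = U + 2*U**2)
r(7, 6)*E(W(-4, -2)) = ((-5 + 7)/(3 + 6))*((-3/(-4))*(1 + 2*(-3/(-4)))) = (2/9)*((-3*(-1/4))*(1 + 2*(-3*(-1/4)))) = ((1/9)*2)*(3*(1 + 2*(3/4))/4) = 2*(3*(1 + 3/2)/4)/9 = 2*((3/4)*(5/2))/9 = (2/9)*(15/8) = 5/12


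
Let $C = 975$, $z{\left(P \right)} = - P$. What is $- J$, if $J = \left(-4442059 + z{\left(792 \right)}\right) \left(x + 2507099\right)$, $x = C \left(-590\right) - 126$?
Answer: $8582357462273$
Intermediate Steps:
$x = -575376$ ($x = 975 \left(-590\right) - 126 = -575250 - 126 = -575376$)
$J = -8582357462273$ ($J = \left(-4442059 - 792\right) \left(-575376 + 2507099\right) = \left(-4442059 - 792\right) 1931723 = \left(-4442851\right) 1931723 = -8582357462273$)
$- J = \left(-1\right) \left(-8582357462273\right) = 8582357462273$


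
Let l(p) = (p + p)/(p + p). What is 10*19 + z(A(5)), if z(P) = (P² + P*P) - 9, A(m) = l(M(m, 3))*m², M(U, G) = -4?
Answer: 1431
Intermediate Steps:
l(p) = 1 (l(p) = (2*p)/((2*p)) = (2*p)*(1/(2*p)) = 1)
A(m) = m² (A(m) = 1*m² = m²)
z(P) = -9 + 2*P² (z(P) = (P² + P²) - 9 = 2*P² - 9 = -9 + 2*P²)
10*19 + z(A(5)) = 10*19 + (-9 + 2*(5²)²) = 190 + (-9 + 2*25²) = 190 + (-9 + 2*625) = 190 + (-9 + 1250) = 190 + 1241 = 1431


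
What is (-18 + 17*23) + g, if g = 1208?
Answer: 1581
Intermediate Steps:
(-18 + 17*23) + g = (-18 + 17*23) + 1208 = (-18 + 391) + 1208 = 373 + 1208 = 1581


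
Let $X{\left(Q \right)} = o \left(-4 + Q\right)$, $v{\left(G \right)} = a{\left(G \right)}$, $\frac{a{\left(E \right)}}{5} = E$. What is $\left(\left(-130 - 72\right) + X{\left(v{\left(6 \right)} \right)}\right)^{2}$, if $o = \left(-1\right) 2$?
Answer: $64516$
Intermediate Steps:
$a{\left(E \right)} = 5 E$
$o = -2$
$v{\left(G \right)} = 5 G$
$X{\left(Q \right)} = 8 - 2 Q$ ($X{\left(Q \right)} = - 2 \left(-4 + Q\right) = 8 - 2 Q$)
$\left(\left(-130 - 72\right) + X{\left(v{\left(6 \right)} \right)}\right)^{2} = \left(\left(-130 - 72\right) + \left(8 - 2 \cdot 5 \cdot 6\right)\right)^{2} = \left(\left(-130 - 72\right) + \left(8 - 60\right)\right)^{2} = \left(-202 + \left(8 - 60\right)\right)^{2} = \left(-202 - 52\right)^{2} = \left(-254\right)^{2} = 64516$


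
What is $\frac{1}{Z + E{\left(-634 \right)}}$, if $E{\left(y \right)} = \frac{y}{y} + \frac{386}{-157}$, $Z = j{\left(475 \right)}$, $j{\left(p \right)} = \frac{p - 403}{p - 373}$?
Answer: $- \frac{2669}{2009} \approx -1.3285$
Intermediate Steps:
$j{\left(p \right)} = \frac{-403 + p}{-373 + p}$
$Z = \frac{12}{17}$ ($Z = \frac{-403 + 475}{-373 + 475} = \frac{1}{102} \cdot 72 = \frac{12}{17} \approx 0.70588$)
$E{\left(y \right)} = - \frac{229}{157}$ ($E{\left(y \right)} = 1 + 386 \left(- \frac{1}{157}\right) = 1 - \frac{386}{157} = - \frac{229}{157}$)
$\frac{1}{Z + E{\left(-634 \right)}} = \frac{1}{\frac{12}{17} - \frac{229}{157}} = \frac{1}{- \frac{2009}{2669}} = - \frac{2669}{2009}$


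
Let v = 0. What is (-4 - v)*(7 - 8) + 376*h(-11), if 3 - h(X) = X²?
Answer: -44364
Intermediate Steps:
h(X) = 3 - X²
(-4 - v)*(7 - 8) + 376*h(-11) = (-4 - 1*0)*(7 - 8) + 376*(3 - 1*(-11)²) = (-4 + 0)*(-1) + 376*(3 - 1*121) = -4*(-1) + 376*(3 - 121) = 4 + 376*(-118) = 4 - 44368 = -44364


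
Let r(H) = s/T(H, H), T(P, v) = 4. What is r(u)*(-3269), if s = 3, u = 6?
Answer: -9807/4 ≈ -2451.8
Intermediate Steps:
r(H) = 3/4
r(u)*(-3269) = (3/4)*(-3269) = -9807/4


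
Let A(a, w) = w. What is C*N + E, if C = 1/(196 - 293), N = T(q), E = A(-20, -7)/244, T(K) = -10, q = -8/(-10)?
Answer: 1761/23668 ≈ 0.074404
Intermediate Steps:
q = 4/5 (q = -8*(-1/10) = 4/5 ≈ 0.80000)
E = -7/244 ≈ -0.028689
N = -10
C = -1/97 (C = 1/(-97) = -1/97 ≈ -0.010309)
C*N + E = -1/97*(-10) - 7/244 = 10/97 - 7/244 = 1761/23668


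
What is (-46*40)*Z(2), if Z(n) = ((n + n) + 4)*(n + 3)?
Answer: -73600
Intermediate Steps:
Z(n) = (3 + n)*(4 + 2*n) (Z(n) = (2*n + 4)*(3 + n) = (4 + 2*n)*(3 + n) = (3 + n)*(4 + 2*n))
(-46*40)*Z(2) = (-46*40)*(12 + 2*2² + 10*2) = -1840*(12 + 2*4 + 20) = -1840*(12 + 8 + 20) = -1840*40 = -73600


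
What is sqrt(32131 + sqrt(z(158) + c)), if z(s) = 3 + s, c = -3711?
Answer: sqrt(32131 + 5*I*sqrt(142)) ≈ 179.25 + 0.166*I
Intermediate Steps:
sqrt(32131 + sqrt(z(158) + c)) = sqrt(32131 + sqrt((3 + 158) - 3711)) = sqrt(32131 + sqrt(161 - 3711)) = sqrt(32131 + sqrt(-3550)) = sqrt(32131 + 5*I*sqrt(142))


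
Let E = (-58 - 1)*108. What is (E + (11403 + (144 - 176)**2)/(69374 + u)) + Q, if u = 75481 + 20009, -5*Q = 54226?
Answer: -14192420169/824320 ≈ -17217.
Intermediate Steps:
Q = -54226/5 (Q = -1/5*54226 = -54226/5 ≈ -10845.)
E = -6372 (E = -59*108 = -6372)
u = 95490
(E + (11403 + (144 - 176)**2)/(69374 + u)) + Q = (-6372 + (11403 + (144 - 176)**2)/(69374 + 95490)) - 54226/5 = (-6372 + (11403 + (-32)**2)/164864) - 54226/5 = (-6372 + (11403 + 1024)*(1/164864)) - 54226/5 = (-6372 + 12427*(1/164864)) - 54226/5 = (-6372 + 12427/164864) - 54226/5 = -1050500981/164864 - 54226/5 = -14192420169/824320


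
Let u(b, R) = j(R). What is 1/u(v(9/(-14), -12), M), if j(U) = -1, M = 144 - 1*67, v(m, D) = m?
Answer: -1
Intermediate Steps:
M = 77 (M = 144 - 67 = 77)
u(b, R) = -1
1/u(v(9/(-14), -12), M) = 1/(-1) = -1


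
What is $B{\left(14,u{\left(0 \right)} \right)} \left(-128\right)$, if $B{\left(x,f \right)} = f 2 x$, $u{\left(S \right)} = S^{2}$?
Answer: $0$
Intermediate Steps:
$B{\left(x,f \right)} = 2 f x$
$B{\left(14,u{\left(0 \right)} \right)} \left(-128\right) = 2 \cdot 0^{2} \cdot 14 \left(-128\right) = 2 \cdot 0 \cdot 14 \left(-128\right) = 0 \left(-128\right) = 0$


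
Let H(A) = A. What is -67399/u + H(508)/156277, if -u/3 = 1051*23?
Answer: 10569753175/11333051763 ≈ 0.93265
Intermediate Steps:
u = -72519 (u = -3153*23 = -3*24173 = -72519)
-67399/u + H(508)/156277 = -67399/(-72519) + 508/156277 = -67399*(-1/72519) + 508*(1/156277) = 67399/72519 + 508/156277 = 10569753175/11333051763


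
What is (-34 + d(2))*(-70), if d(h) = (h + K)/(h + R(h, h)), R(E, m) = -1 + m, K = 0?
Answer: 7000/3 ≈ 2333.3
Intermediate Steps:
d(h) = h/(-1 + 2*h) (d(h) = (h + 0)/(h + (-1 + h)) = h/(-1 + 2*h))
(-34 + d(2))*(-70) = (-34 + 2/(-1 + 2*2))*(-70) = (-34 + 2/(-1 + 4))*(-70) = (-34 + 2/3)*(-70) = (-34 + 2*(⅓))*(-70) = (-34 + ⅔)*(-70) = -100/3*(-70) = 7000/3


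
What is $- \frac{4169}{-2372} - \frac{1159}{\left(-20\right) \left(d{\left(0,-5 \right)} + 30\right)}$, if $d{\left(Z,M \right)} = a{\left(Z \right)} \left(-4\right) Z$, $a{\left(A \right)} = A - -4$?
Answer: $\frac{1312637}{355800} \approx 3.6893$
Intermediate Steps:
$a{\left(A \right)} = 4 + A$ ($a{\left(A \right)} = A + 4 = 4 + A$)
$d{\left(Z,M \right)} = Z \left(-16 - 4 Z\right)$ ($d{\left(Z,M \right)} = \left(4 + Z\right) \left(-4\right) Z = \left(-16 - 4 Z\right) Z = Z \left(-16 - 4 Z\right)$)
$- \frac{4169}{-2372} - \frac{1159}{\left(-20\right) \left(d{\left(0,-5 \right)} + 30\right)} = - \frac{4169}{-2372} - \frac{1159}{\left(-20\right) \left(\left(-4\right) 0 \left(4 + 0\right) + 30\right)} = \left(-4169\right) \left(- \frac{1}{2372}\right) - \frac{1159}{\left(-20\right) \left(\left(-4\right) 0 \cdot 4 + 30\right)} = \frac{4169}{2372} - \frac{1159}{\left(-20\right) \left(0 + 30\right)} = \frac{4169}{2372} - \frac{1159}{\left(-20\right) 30} = \frac{4169}{2372} - \frac{1159}{-600} = \frac{4169}{2372} - - \frac{1159}{600} = \frac{4169}{2372} + \frac{1159}{600} = \frac{1312637}{355800}$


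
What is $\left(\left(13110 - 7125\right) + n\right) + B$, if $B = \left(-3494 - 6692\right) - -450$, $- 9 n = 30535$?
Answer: $- \frac{64294}{9} \approx -7143.8$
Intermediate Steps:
$n = - \frac{30535}{9}$ ($n = \left(- \frac{1}{9}\right) 30535 = - \frac{30535}{9} \approx -3392.8$)
$B = -9736$ ($B = -10186 + 450 = -9736$)
$\left(\left(13110 - 7125\right) + n\right) + B = \left(\left(13110 - 7125\right) - \frac{30535}{9}\right) - 9736 = \left(5985 - \frac{30535}{9}\right) - 9736 = \frac{23330}{9} - 9736 = - \frac{64294}{9}$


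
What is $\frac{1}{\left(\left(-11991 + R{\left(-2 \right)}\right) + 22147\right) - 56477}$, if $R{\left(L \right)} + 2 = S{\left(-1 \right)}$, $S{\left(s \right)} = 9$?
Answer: $- \frac{1}{46314} \approx -2.1592 \cdot 10^{-5}$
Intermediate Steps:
$R{\left(L \right)} = 7$ ($R{\left(L \right)} = -2 + 9 = 7$)
$\frac{1}{\left(\left(-11991 + R{\left(-2 \right)}\right) + 22147\right) - 56477} = \frac{1}{\left(\left(-11991 + 7\right) + 22147\right) - 56477} = \frac{1}{\left(-11984 + 22147\right) - 56477} = \frac{1}{10163 - 56477} = \frac{1}{-46314} = - \frac{1}{46314}$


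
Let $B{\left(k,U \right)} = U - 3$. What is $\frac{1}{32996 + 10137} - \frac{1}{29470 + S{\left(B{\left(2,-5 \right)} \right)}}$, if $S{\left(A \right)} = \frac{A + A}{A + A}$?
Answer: $- \frac{13662}{1271172643} \approx -1.0748 \cdot 10^{-5}$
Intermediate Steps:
$B{\left(k,U \right)} = -3 + U$
$S{\left(A \right)} = 1$ ($S{\left(A \right)} = \frac{2 A}{2 A} = 2 A \frac{1}{2 A} = 1$)
$\frac{1}{32996 + 10137} - \frac{1}{29470 + S{\left(B{\left(2,-5 \right)} \right)}} = \frac{1}{32996 + 10137} - \frac{1}{29470 + 1} = \frac{1}{43133} - \frac{1}{29471} = - \frac{13662}{1271172643}$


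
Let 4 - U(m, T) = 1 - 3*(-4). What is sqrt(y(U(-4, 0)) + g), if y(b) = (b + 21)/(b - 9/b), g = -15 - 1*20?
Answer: I*sqrt(146)/2 ≈ 6.0415*I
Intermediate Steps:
U(m, T) = -9 (U(m, T) = 4 - (1 - 3*(-4)) = 4 - (1 + 12) = 4 - 1*13 = 4 - 13 = -9)
g = -35 (g = -15 - 20 = -35)
y(b) = (21 + b)/(b - 9/b)
sqrt(y(U(-4, 0)) + g) = sqrt(-9*(21 - 9)/(-9 + (-9)**2) - 35) = sqrt(-9*12/(-9 + 81) - 35) = sqrt(-9*12/72 - 35) = sqrt(-9*1/72*12 - 35) = sqrt(-3/2 - 35) = sqrt(-73/2) = I*sqrt(146)/2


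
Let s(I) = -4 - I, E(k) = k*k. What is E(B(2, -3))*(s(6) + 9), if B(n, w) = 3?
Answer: -9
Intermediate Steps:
E(k) = k²
E(B(2, -3))*(s(6) + 9) = 3²*((-4 - 1*6) + 9) = 9*((-4 - 6) + 9) = 9*(-10 + 9) = 9*(-1) = -9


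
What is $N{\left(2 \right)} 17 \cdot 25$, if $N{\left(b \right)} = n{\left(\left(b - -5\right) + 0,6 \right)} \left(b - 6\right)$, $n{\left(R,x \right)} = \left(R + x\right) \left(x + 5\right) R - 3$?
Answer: $-1696600$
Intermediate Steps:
$n{\left(R,x \right)} = -3 + R \left(5 + x\right) \left(R + x\right)$ ($n{\left(R,x \right)} = \left(R + x\right) \left(5 + x\right) R - 3 = \left(5 + x\right) \left(R + x\right) R - 3 = R \left(5 + x\right) \left(R + x\right) - 3 = -3 + R \left(5 + x\right) \left(R + x\right)$)
$N{\left(b \right)} = \left(-6 + b\right) \left(327 + 11 \left(5 + b\right)^{2} + 66 b\right)$ ($N{\left(b \right)} = \left(-3 + 5 \left(\left(b - -5\right) + 0\right)^{2} + \left(\left(b - -5\right) + 0\right) 6^{2} + 6 \left(\left(b - -5\right) + 0\right)^{2} + 5 \left(\left(b - -5\right) + 0\right) 6\right) \left(b - 6\right) = \left(-3 + 5 \left(\left(b + 5\right) + 0\right)^{2} + \left(\left(b + 5\right) + 0\right) 36 + 6 \left(\left(b + 5\right) + 0\right)^{2} + 5 \left(\left(b + 5\right) + 0\right) 6\right) \left(-6 + b\right) = \left(-3 + 5 \left(\left(5 + b\right) + 0\right)^{2} + \left(\left(5 + b\right) + 0\right) 36 + 6 \left(\left(5 + b\right) + 0\right)^{2} + 5 \left(\left(5 + b\right) + 0\right) 6\right) \left(-6 + b\right) = \left(-3 + 5 \left(5 + b\right)^{2} + \left(5 + b\right) 36 + 6 \left(5 + b\right)^{2} + 5 \left(5 + b\right) 6\right) \left(-6 + b\right) = \left(-3 + 5 \left(5 + b\right)^{2} + \left(180 + 36 b\right) + 6 \left(5 + b\right)^{2} + \left(150 + 30 b\right)\right) \left(-6 + b\right) = \left(327 + 11 \left(5 + b\right)^{2} + 66 b\right) \left(-6 + b\right) = \left(-6 + b\right) \left(327 + 11 \left(5 + b\right)^{2} + 66 b\right)$)
$N{\left(2 \right)} 17 \cdot 25 = \left(-6 + 2\right) \left(327 + 11 \left(5 + 2\right)^{2} + 66 \cdot 2\right) 17 \cdot 25 = - 4 \left(327 + 11 \cdot 7^{2} + 132\right) 17 \cdot 25 = - 4 \left(327 + 11 \cdot 49 + 132\right) 17 \cdot 25 = - 4 \left(327 + 539 + 132\right) 17 \cdot 25 = \left(-4\right) 998 \cdot 17 \cdot 25 = \left(-3992\right) 17 \cdot 25 = \left(-67864\right) 25 = -1696600$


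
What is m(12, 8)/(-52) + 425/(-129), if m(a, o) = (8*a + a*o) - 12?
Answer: -11330/1677 ≈ -6.7561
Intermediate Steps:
m(a, o) = -12 + 8*a + a*o
m(12, 8)/(-52) + 425/(-129) = (-12 + 8*12 + 12*8)/(-52) + 425/(-129) = (-12 + 96 + 96)*(-1/52) + 425*(-1/129) = 180*(-1/52) - 425/129 = -45/13 - 425/129 = -11330/1677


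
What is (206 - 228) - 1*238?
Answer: -260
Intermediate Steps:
(206 - 228) - 1*238 = -22 - 238 = -260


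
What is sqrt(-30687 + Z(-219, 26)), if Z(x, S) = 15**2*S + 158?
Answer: I*sqrt(24679) ≈ 157.1*I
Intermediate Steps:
Z(x, S) = 158 + 225*S (Z(x, S) = 225*S + 158 = 158 + 225*S)
sqrt(-30687 + Z(-219, 26)) = sqrt(-30687 + (158 + 225*26)) = sqrt(-30687 + (158 + 5850)) = sqrt(-30687 + 6008) = sqrt(-24679) = I*sqrt(24679)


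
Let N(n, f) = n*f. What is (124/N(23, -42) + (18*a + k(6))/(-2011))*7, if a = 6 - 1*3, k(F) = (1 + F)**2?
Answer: -174431/138759 ≈ -1.2571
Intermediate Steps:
N(n, f) = f*n
a = 3 (a = 6 - 3 = 3)
(124/N(23, -42) + (18*a + k(6))/(-2011))*7 = (124/((-42*23)) + (18*3 + (1 + 6)**2)/(-2011))*7 = (124/(-966) + (54 + 7**2)*(-1/2011))*7 = (124*(-1/966) + (54 + 49)*(-1/2011))*7 = (-62/483 + 103*(-1/2011))*7 = (-62/483 - 103/2011)*7 = -174431/971313*7 = -174431/138759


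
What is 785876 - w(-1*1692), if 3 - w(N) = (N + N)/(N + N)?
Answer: 785874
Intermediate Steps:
w(N) = 2 (w(N) = 3 - (N + N)/(N + N) = 3 - 2*N/(2*N) = 3 - 2*N*1/(2*N) = 3 - 1*1 = 3 - 1 = 2)
785876 - w(-1*1692) = 785876 - 1*2 = 785876 - 2 = 785874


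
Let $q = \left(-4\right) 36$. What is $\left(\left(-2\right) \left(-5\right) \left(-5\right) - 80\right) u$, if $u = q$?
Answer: $18720$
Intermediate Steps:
$q = -144$
$u = -144$
$\left(\left(-2\right) \left(-5\right) \left(-5\right) - 80\right) u = \left(\left(-2\right) \left(-5\right) \left(-5\right) - 80\right) \left(-144\right) = \left(10 \left(-5\right) - 80\right) \left(-144\right) = \left(-50 - 80\right) \left(-144\right) = \left(-130\right) \left(-144\right) = 18720$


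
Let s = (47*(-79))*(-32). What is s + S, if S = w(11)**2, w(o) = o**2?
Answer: 133457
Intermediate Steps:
s = 118816 (s = -3713*(-32) = 118816)
S = 14641 (S = (11**2)**2 = 121**2 = 14641)
s + S = 118816 + 14641 = 133457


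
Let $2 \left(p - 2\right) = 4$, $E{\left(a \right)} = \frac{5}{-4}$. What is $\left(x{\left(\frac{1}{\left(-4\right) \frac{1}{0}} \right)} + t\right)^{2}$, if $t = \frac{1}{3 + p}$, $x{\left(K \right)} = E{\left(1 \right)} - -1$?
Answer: $\frac{9}{784} \approx 0.01148$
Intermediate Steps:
$E{\left(a \right)} = - \frac{5}{4}$ ($E{\left(a \right)} = 5 \left(- \frac{1}{4}\right) = - \frac{5}{4}$)
$p = 4$ ($p = 2 + \frac{1}{2} \cdot 4 = 2 + 2 = 4$)
$x{\left(K \right)} = - \frac{1}{4}$ ($x{\left(K \right)} = - \frac{5}{4} - -1 = - \frac{5}{4} + 1 = - \frac{1}{4}$)
$t = \frac{1}{7}$ ($t = \frac{1}{3 + 4} = \frac{1}{7} \approx 0.14286$)
$\left(x{\left(\frac{1}{\left(-4\right) \frac{1}{0}} \right)} + t\right)^{2} = \left(- \frac{1}{4} + \frac{1}{7}\right)^{2} = \left(- \frac{3}{28}\right)^{2} = \frac{9}{784}$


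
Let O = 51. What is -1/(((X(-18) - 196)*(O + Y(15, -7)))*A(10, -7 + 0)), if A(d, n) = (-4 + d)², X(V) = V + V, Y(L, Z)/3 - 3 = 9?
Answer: 1/726624 ≈ 1.3762e-6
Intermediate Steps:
Y(L, Z) = 36 (Y(L, Z) = 9 + 3*9 = 9 + 27 = 36)
X(V) = 2*V
-1/(((X(-18) - 196)*(O + Y(15, -7)))*A(10, -7 + 0)) = -1/(((2*(-18) - 196)*(51 + 36))*(-4 + 10)²) = -1/(((-36 - 196)*87)*6²) = -1/(-232*87*36) = -1/((-20184*36)) = -1/(-726624) = -1*(-1/726624) = 1/726624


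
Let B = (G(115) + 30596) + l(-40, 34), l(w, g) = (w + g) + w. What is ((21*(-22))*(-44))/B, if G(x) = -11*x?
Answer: 20328/29285 ≈ 0.69414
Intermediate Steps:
l(w, g) = g + 2*w (l(w, g) = (g + w) + w = g + 2*w)
B = 29285 (B = (-11*115 + 30596) + (34 + 2*(-40)) = (-1265 + 30596) + (34 - 80) = 29331 - 46 = 29285)
((21*(-22))*(-44))/B = ((21*(-22))*(-44))/29285 = -462*(-44)*(1/29285) = 20328*(1/29285) = 20328/29285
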